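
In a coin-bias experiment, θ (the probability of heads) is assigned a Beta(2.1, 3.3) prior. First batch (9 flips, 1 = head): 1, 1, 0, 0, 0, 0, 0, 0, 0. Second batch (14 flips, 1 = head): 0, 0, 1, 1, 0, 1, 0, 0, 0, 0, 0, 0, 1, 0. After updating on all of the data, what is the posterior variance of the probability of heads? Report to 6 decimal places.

The Beta prior is conjugate to a Binomial/Bernoulli likelihood; the update adds successes to α and failures to β.
After batch 1: Beta(2.1+2, 3.3+7) = Beta(4.1, 10.3).
After batch 2: Beta(4.1+4, 10.3+10) = Beta(8.1, 20.3).
Var = αβ/((α+β)²(α+β+1)) = 8.1·20.3/(28.4²·29.4) = 0.006934.

0.006934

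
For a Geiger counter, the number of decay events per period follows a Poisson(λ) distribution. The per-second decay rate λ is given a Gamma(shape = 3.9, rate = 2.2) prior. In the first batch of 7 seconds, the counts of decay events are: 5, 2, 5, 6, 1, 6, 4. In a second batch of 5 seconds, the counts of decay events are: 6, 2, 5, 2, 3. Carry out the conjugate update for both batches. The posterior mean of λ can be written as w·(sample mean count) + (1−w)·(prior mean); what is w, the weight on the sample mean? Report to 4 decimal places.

0.8451

With a Gamma(shape α, rate β) prior, the Poisson likelihood is conjugate: the posterior is Gamma(α + ΣXᵢ, β + n).
Total number of seconds: n = 7 + 5 = 12.
Posterior mean = (α₀+S)/(β₀+n) = [n/(β₀+n)]·(S/n) + [β₀/(β₀+n)]·(α₀/β₀), so only n and β₀ enter the weight.
Weight on data w = n/(β₀+n) = 12/(2.2+12) = 12/14.2 = 0.8451.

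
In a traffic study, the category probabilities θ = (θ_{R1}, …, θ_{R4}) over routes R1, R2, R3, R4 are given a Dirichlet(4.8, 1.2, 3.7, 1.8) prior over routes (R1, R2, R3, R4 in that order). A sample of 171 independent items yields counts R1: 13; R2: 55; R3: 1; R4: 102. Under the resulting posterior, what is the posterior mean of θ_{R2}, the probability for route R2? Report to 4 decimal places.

The Dirichlet prior is conjugate to the Multinomial likelihood: each posterior αⱼ = prior αⱼ + observed count nⱼ.
Posterior concentration: (17.8, 56.2, 4.7, 103.8), total = 182.5.
E[θ_{R2}|data] = α_{R2}/Σα = 56.2/182.5 = 0.3079.

0.3079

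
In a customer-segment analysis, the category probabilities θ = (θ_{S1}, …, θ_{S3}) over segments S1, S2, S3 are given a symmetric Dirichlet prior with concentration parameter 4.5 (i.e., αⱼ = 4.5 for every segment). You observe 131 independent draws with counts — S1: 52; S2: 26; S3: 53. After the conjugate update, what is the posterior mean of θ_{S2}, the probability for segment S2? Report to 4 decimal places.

The Dirichlet prior is conjugate to the Multinomial likelihood: each posterior αⱼ = prior αⱼ + observed count nⱼ.
Posterior concentration: (56.5, 30.5, 57.5), total = 144.5.
E[θ_{S2}|data] = α_{S2}/Σα = 30.5/144.5 = 0.2111.

0.2111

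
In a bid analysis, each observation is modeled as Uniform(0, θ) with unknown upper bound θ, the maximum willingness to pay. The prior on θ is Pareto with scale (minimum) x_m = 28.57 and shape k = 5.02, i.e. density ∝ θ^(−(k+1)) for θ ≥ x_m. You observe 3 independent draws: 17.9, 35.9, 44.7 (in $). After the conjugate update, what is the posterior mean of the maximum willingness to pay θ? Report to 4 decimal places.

A Pareto(scale x_m, shape k) prior on the upper bound θ of Uniform(0, θ) is conjugate: posterior is Pareto(max(x_m, max xᵢ), k + n).
Sample maximum = 44.7; prior scale x_m = 28.57 → posterior scale = max = 44.70.
Posterior shape = 5.02 + 3 = 8.02.
E[θ|data] = k·x_m/(k−1) = 8.02·44.70/7.02 = 51.0675.

51.0675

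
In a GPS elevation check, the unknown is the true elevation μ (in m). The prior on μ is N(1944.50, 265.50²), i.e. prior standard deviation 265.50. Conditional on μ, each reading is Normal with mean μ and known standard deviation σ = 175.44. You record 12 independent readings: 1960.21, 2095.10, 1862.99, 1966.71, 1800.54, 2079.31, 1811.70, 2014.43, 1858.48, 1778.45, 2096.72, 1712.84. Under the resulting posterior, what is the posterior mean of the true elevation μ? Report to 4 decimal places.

For Normal data with known variance σ², a Normal(μ₀, σ₀²) prior on μ is conjugate. Posterior precision = 1/σ₀² + n/σ²; posterior mean is the precision-weighted average of μ₀ and x̄.
Σxᵢ = 1960.21 + 2095.10 + 1862.99 + 1966.71 + 1800.54 + 2079.31 + 1811.70 + 2014.43 + 1858.48 + 1778.45 + 2096.72 + 1712.84 = 23037.48, so n·x̄ = 23037.48.
σ₀² = 265.50² = 70490.25, σ² = 175.44² = 30779.1936; σ² + n·σ₀² = 30779.1936 + 12·70490.25 = 876662.1936.
Posterior mean = (μ₀/σ₀² + n·x̄/σ²)/(1/σ₀² + n/σ²) = (σ²·μ₀ + σ₀²·n·x̄)/(σ² + n·σ₀²) = (30779.1936·1944.50 + 70490.25·23037.48)/876662.1936 = 1683767866.5252/876662.1936 = 1920.6576.

1920.6576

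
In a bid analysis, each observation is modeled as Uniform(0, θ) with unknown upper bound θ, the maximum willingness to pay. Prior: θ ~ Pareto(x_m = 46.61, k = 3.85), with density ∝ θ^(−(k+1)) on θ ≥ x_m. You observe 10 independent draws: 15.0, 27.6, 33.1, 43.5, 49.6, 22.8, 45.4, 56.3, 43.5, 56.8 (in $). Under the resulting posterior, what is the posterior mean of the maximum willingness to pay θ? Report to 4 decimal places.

61.2202

A Pareto(scale x_m, shape k) prior on the upper bound θ of Uniform(0, θ) is conjugate: posterior is Pareto(max(x_m, max xᵢ), k + n).
Sample maximum = 56.8; prior scale x_m = 46.61 → posterior scale = max = 56.80.
Posterior shape = 3.85 + 10 = 13.85.
E[θ|data] = k·x_m/(k−1) = 13.85·56.80/12.85 = 61.2202.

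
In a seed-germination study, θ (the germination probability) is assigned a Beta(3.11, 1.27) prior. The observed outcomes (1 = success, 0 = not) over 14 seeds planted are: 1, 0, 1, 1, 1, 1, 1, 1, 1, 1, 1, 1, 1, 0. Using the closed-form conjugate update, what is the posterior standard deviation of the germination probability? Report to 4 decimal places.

0.0869

The Beta prior is conjugate to a Binomial/Bernoulli likelihood; the update adds successes to α and failures to β.
Posterior: Beta(α+k, β+n−k) = Beta(3.11+12, 1.27+2) = Beta(15.11, 3.27).
Var = αβ/((α+β)²(α+β+1)) = 15.11·3.27/(18.38²·19.38) = 0.00754688; SD = √0.00754688 = 0.0869.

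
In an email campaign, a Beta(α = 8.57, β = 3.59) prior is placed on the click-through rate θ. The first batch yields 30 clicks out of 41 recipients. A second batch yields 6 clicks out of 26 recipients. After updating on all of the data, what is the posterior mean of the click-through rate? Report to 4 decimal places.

0.5630

The Beta prior is conjugate to a Binomial/Bernoulli likelihood; the update adds successes to α and failures to β.
After batch 1: Beta(8.57+30, 3.59+11) = Beta(38.57, 14.59).
After batch 2: Beta(38.57+6, 14.59+20) = Beta(44.57, 34.59).
Posterior mean = α/(α+β) = 44.57/79.16 = 0.5630.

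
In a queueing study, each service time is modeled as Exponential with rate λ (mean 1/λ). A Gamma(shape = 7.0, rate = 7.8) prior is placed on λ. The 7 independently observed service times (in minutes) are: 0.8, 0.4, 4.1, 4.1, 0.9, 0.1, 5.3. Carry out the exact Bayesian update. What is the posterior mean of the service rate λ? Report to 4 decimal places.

With a Gamma(shape α, rate β) prior on the exponential rate λ, the posterior after n observations with total T = Σxᵢ is Gamma(α+n, β+T).
Sum of observations T = 15.7 minutes; n = 7.
Posterior: Gamma(7.0+7, 7.8+15.7) = Gamma(14.0, 23.5).
Posterior mean of λ = α/β = 14.0/23.5 = 0.5957.

0.5957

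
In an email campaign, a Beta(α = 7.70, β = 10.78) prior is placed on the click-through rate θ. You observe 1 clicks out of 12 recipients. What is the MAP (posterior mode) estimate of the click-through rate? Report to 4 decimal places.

The Beta prior is conjugate to a Binomial/Bernoulli likelihood; the update adds successes to α and failures to β.
Posterior: Beta(α+k, β+n−k) = Beta(7.70+1, 10.78+11) = Beta(8.70, 21.78).
Mode of Beta(a,b) for a,b>1 is (a−1)/(a+b−2) = 7.70/28.48 = 0.2704.

0.2704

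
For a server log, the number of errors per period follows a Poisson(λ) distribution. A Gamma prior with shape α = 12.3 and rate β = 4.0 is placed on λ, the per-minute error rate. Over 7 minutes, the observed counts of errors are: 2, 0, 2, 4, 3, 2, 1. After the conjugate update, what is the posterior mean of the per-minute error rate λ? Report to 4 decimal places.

2.3909

With a Gamma(shape α, rate β) prior, the Poisson likelihood is conjugate: the posterior is Gamma(α + ΣXᵢ, β + n).
Sum of counts S = 14 over n = 7 minutes.
Posterior: Gamma(α+S, β+n) = Gamma(12.3+14, 4.0+7) = Gamma(26.3, 11.0).
Posterior mean = α/β = 26.3/11.0 = 2.3909.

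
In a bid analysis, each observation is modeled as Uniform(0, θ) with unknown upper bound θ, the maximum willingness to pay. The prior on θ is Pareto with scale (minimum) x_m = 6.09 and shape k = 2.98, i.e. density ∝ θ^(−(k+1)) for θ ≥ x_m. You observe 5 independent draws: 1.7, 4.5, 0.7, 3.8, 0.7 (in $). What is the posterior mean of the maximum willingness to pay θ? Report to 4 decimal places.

6.9625

A Pareto(scale x_m, shape k) prior on the upper bound θ of Uniform(0, θ) is conjugate: posterior is Pareto(max(x_m, max xᵢ), k + n).
Sample maximum = 4.5; prior scale x_m = 6.09 → posterior scale = max = 6.09.
Posterior shape = 2.98 + 5 = 7.98.
E[θ|data] = k·x_m/(k−1) = 7.98·6.09/6.98 = 6.9625.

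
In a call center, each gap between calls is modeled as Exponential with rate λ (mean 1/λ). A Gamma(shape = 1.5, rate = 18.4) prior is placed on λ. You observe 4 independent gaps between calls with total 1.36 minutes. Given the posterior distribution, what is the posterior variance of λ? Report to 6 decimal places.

0.014086

With a Gamma(shape α, rate β) prior on the exponential rate λ, the posterior after n observations with total T = Σxᵢ is Gamma(α+n, β+T).
Posterior: Gamma(1.5+4, 18.4+1.36) = Gamma(5.5, 19.76).
Var = α/β² = 0.014086.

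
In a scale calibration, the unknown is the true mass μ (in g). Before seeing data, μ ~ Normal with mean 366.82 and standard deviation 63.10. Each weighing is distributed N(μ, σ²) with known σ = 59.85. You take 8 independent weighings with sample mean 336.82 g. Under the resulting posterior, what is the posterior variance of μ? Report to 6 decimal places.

For Normal data with known variance σ², a Normal(μ₀, σ₀²) prior on μ is conjugate. Posterior precision = 1/σ₀² + n/σ²; posterior mean is the precision-weighted average of μ₀ and x̄.
σ₀² = 63.10² = 3981.61, σ² = 59.85² = 3582.0225; σ² + n·σ₀² = 3582.0225 + 8·3981.61 = 35434.9025.
Posterior precision = 1/σ₀² + n/σ² = 1/3981.61 + 8/3582.0225 = (σ² + n·σ₀²)/(σ₀²σ²) = 35434.9025/(3981.61·3582.0225); posterior variance σₙ² = σ₀²σ²/(σ² + n·σ₀²) = 3981.61·3582.0225/35434.9025 = 402.490641.

402.490641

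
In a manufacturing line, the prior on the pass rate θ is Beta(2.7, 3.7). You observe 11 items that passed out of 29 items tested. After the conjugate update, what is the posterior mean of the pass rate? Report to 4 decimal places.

0.3870

The Beta prior is conjugate to a Binomial/Bernoulli likelihood; the update adds successes to α and failures to β.
Posterior: Beta(α+k, β+n−k) = Beta(2.7+11, 3.7+18) = Beta(13.7, 21.7).
Posterior mean = α/(α+β) = 13.7/35.4 = 0.3870.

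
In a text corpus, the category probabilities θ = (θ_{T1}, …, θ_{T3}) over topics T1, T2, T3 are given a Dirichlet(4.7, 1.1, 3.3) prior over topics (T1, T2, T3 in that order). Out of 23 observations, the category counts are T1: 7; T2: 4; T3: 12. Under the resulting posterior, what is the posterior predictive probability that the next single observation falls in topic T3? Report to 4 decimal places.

0.4766

The Dirichlet prior is conjugate to the Multinomial likelihood: each posterior αⱼ = prior αⱼ + observed count nⱼ.
Posterior concentration: (11.7, 5.1, 15.3), total = 32.1.
P(next = T3 | data) = α_{T3}/Σα = 0.4766.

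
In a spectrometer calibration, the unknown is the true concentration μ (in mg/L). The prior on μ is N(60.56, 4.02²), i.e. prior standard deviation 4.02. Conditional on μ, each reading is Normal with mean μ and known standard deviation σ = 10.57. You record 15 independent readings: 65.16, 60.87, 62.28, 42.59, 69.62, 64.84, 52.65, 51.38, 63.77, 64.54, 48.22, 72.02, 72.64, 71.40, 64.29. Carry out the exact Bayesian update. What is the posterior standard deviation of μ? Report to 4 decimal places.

For Normal data with known variance σ², a Normal(μ₀, σ₀²) prior on μ is conjugate. Posterior precision = 1/σ₀² + n/σ²; posterior mean is the precision-weighted average of μ₀ and x̄.
σ₀² = 4.02² = 16.1604, σ² = 10.57² = 111.7249; σ² + n·σ₀² = 111.7249 + 15·16.1604 = 354.1309.
Posterior precision = 1/σ₀² + n/σ² = 1/16.1604 + 15/111.7249 = (σ² + n·σ₀²)/(σ₀²σ²) = 354.1309/(16.1604·111.7249); posterior variance σₙ² = σ₀²σ²/(σ² + n·σ₀²) = 16.1604·111.7249/354.1309 = 5.098451.
Posterior SD = √σₙ² = √(16.1604·111.7249/354.1309) = 2.2580.

2.2580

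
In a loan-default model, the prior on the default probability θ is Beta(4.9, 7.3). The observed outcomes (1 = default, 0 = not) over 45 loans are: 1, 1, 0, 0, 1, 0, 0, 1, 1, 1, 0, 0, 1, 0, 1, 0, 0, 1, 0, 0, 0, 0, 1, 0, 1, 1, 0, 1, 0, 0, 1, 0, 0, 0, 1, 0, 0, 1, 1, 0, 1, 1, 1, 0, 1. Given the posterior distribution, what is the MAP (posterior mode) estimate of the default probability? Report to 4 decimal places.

0.4511

The Beta prior is conjugate to a Binomial/Bernoulli likelihood; the update adds successes to α and failures to β.
Posterior: Beta(α+k, β+n−k) = Beta(4.9+21, 7.3+24) = Beta(25.9, 31.3).
Mode of Beta(a,b) for a,b>1 is (a−1)/(a+b−2) = 24.9/55.2 = 0.4511.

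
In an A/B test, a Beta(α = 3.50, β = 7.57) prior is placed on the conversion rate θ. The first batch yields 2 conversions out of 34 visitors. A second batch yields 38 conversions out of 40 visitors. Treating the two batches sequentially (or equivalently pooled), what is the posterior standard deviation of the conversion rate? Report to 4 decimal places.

0.0539

The Beta prior is conjugate to a Binomial/Bernoulli likelihood; the update adds successes to α and failures to β.
After batch 1: Beta(3.50+2, 7.57+32) = Beta(5.50, 39.57).
After batch 2: Beta(5.50+38, 39.57+2) = Beta(43.50, 41.57).
Var = αβ/((α+β)²(α+β+1)) = 43.50·41.57/(85.07²·86.07) = 0.00290312; SD = √0.00290312 = 0.0539.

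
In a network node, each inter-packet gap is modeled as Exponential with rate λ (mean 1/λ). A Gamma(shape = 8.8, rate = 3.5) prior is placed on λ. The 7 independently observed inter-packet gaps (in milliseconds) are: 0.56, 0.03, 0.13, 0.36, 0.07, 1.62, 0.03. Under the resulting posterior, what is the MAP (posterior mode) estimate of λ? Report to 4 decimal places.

With a Gamma(shape α, rate β) prior on the exponential rate λ, the posterior after n observations with total T = Σxᵢ is Gamma(α+n, β+T).
Sum of observations T = 2.80 milliseconds; n = 7.
Posterior: Gamma(8.8+7, 3.5+2.80) = Gamma(15.8, 6.30).
Mode = (α−1)/β = 2.3492.

2.3492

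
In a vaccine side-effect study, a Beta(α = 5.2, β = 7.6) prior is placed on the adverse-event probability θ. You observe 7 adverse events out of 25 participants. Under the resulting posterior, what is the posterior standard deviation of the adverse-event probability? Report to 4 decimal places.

The Beta prior is conjugate to a Binomial/Bernoulli likelihood; the update adds successes to α and failures to β.
Posterior: Beta(α+k, β+n−k) = Beta(5.2+7, 7.6+18) = Beta(12.2, 25.6).
Var = αβ/((α+β)²(α+β+1)) = 12.2·25.6/(37.8²·38.8) = 0.00563358; SD = √0.00563358 = 0.0751.

0.0751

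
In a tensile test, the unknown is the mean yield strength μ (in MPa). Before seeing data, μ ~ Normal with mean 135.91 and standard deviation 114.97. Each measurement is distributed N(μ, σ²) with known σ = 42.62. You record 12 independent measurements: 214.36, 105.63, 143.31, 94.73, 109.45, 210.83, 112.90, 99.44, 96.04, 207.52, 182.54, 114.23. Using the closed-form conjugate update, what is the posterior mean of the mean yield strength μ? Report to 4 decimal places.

For Normal data with known variance σ², a Normal(μ₀, σ₀²) prior on μ is conjugate. Posterior precision = 1/σ₀² + n/σ²; posterior mean is the precision-weighted average of μ₀ and x̄.
Σxᵢ = 214.36 + 105.63 + 143.31 + 94.73 + 109.45 + 210.83 + 112.90 + 99.44 + 96.04 + 207.52 + 182.54 + 114.23 = 1690.98, so n·x̄ = 1690.98.
σ₀² = 114.97² = 13218.1009, σ² = 42.62² = 1816.4644; σ² + n·σ₀² = 1816.4644 + 12·13218.1009 = 160433.6752.
Posterior mean = (μ₀/σ₀² + n·x̄/σ²)/(1/σ₀² + n/σ²) = (σ²·μ₀ + σ₀²·n·x̄)/(σ² + n·σ₀²) = (1816.4644·135.91 + 13218.1009·1690.98)/160433.6752 = 22598419.936486/160433.6752 = 140.8583.

140.8583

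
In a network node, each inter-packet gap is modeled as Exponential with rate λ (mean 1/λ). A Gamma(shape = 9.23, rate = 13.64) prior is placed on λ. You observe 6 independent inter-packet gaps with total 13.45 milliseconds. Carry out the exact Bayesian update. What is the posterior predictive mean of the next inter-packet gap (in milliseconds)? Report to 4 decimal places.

With a Gamma(shape α, rate β) prior on the exponential rate λ, the posterior after n observations with total T = Σxᵢ is Gamma(α+n, β+T).
Posterior: Gamma(9.23+6, 13.64+13.45) = Gamma(15.23, 27.09).
The predictive distribution for the next observation is Lomax; its mean is β/(α−1) = 27.09/14.23 = 1.9037.

1.9037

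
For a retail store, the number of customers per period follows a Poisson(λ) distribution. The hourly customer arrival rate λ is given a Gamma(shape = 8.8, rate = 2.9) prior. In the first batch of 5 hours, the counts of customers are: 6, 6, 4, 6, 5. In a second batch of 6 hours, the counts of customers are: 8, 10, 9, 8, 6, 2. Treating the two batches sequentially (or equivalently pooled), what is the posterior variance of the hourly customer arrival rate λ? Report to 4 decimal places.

With a Gamma(shape α, rate β) prior, the Poisson likelihood is conjugate: the posterior is Gamma(α + ΣXᵢ, β + n).
Batch 1: sum of counts S = 27 over n = 5 hours.
After batch 1: Gamma(α+S, β+n) = Gamma(8.8+27, 2.9+5) = Gamma(35.8, 7.9).
Batch 2: sum of counts S = 43 over n = 6 hours.
After batch 2: Gamma(α+S, β+n) = Gamma(35.8+43, 7.9+6) = Gamma(78.8, 13.9).
Var = α/β² = 78.8/13.9² = 0.4078.

0.4078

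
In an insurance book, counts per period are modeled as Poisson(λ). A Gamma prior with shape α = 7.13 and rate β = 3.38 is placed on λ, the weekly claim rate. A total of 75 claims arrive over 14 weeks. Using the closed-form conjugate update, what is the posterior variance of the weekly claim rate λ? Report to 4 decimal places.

With a Gamma(shape α, rate β) prior, the Poisson likelihood is conjugate: the posterior is Gamma(α + ΣXᵢ, β + n).
Posterior: Gamma(α+S, β+n) = Gamma(7.13+75, 3.38+14) = Gamma(82.13, 17.38).
Var = α/β² = 82.13/17.38² = 0.2719.

0.2719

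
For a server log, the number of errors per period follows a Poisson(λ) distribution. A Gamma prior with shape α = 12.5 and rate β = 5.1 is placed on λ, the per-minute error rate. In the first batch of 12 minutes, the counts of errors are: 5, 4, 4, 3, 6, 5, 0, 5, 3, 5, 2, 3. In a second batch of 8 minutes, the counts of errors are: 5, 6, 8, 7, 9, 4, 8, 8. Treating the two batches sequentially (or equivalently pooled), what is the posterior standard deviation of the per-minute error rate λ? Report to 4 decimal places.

With a Gamma(shape α, rate β) prior, the Poisson likelihood is conjugate: the posterior is Gamma(α + ΣXᵢ, β + n).
Batch 1: sum of counts S = 45 over n = 12 minutes.
After batch 1: Gamma(α+S, β+n) = Gamma(12.5+45, 5.1+12) = Gamma(57.5, 17.1).
Batch 2: sum of counts S = 55 over n = 8 minutes.
After batch 2: Gamma(α+S, β+n) = Gamma(57.5+55, 17.1+8) = Gamma(112.5, 25.1).
SD = √α/β = √112.5/25.1 = 0.4226.

0.4226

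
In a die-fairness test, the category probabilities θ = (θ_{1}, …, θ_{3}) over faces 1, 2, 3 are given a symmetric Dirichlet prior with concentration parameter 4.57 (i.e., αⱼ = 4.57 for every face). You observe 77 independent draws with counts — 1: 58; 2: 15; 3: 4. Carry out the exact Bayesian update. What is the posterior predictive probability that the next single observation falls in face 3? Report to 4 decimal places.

The Dirichlet prior is conjugate to the Multinomial likelihood: each posterior αⱼ = prior αⱼ + observed count nⱼ.
Posterior concentration: (62.57, 19.57, 8.57), total = 90.71.
P(next = 3 | data) = α_{3}/Σα = 0.0945.

0.0945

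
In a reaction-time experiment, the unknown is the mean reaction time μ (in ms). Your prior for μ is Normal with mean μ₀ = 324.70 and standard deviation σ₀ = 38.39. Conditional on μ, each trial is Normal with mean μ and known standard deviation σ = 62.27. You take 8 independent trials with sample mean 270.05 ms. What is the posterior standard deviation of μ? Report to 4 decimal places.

For Normal data with known variance σ², a Normal(μ₀, σ₀²) prior on μ is conjugate. Posterior precision = 1/σ₀² + n/σ²; posterior mean is the precision-weighted average of μ₀ and x̄.
σ₀² = 38.39² = 1473.7921, σ² = 62.27² = 3877.5529; σ² + n·σ₀² = 3877.5529 + 8·1473.7921 = 15667.8897.
Posterior precision = 1/σ₀² + n/σ² = 1/1473.7921 + 8/3877.5529 = (σ² + n·σ₀²)/(σ₀²σ²) = 15667.8897/(1473.7921·3877.5529); posterior variance σₙ² = σ₀²σ²/(σ² + n·σ₀²) = 1473.7921·3877.5529/15667.8897 = 364.740047.
Posterior SD = √σₙ² = √(1473.7921·3877.5529/15667.8897) = 19.0982.

19.0982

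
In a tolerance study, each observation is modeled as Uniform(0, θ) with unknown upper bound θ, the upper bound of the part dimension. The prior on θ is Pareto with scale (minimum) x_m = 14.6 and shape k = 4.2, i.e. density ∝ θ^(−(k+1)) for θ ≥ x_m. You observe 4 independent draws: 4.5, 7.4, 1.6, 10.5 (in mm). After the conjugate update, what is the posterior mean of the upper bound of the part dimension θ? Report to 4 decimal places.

A Pareto(scale x_m, shape k) prior on the upper bound θ of Uniform(0, θ) is conjugate: posterior is Pareto(max(x_m, max xᵢ), k + n).
Sample maximum = 10.5; prior scale x_m = 14.6 → posterior scale = max = 14.6.
Posterior shape = 4.2 + 4 = 8.2.
E[θ|data] = k·x_m/(k−1) = 8.2·14.6/7.2 = 16.6278.

16.6278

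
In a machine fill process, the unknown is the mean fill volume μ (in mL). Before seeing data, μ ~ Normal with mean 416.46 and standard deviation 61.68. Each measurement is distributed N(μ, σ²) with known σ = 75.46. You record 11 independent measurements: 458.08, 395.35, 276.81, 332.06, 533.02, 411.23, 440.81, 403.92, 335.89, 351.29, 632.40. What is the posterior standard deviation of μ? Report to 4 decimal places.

For Normal data with known variance σ², a Normal(μ₀, σ₀²) prior on μ is conjugate. Posterior precision = 1/σ₀² + n/σ²; posterior mean is the precision-weighted average of μ₀ and x̄.
σ₀² = 61.68² = 3804.4224, σ² = 75.46² = 5694.2116; σ² + n·σ₀² = 5694.2116 + 11·3804.4224 = 47542.858.
Posterior precision = 1/σ₀² + n/σ² = 1/3804.4224 + 11/5694.2116 = (σ² + n·σ₀²)/(σ₀²σ²) = 47542.858/(3804.4224·5694.2116); posterior variance σₙ² = σ₀²σ²/(σ² + n·σ₀²) = 3804.4224·5694.2116/47542.858 = 455.655951.
Posterior SD = √σₙ² = √(3804.4224·5694.2116/47542.858) = 21.3461.

21.3461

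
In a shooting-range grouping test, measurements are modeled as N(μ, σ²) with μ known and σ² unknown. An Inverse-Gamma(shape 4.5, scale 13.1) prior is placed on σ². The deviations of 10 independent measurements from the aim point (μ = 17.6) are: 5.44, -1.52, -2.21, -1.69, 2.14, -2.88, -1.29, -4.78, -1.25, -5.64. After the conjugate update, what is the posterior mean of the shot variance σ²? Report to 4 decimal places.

With known mean μ and an Inverse-Gamma(α, β) prior on σ², the Normal likelihood is conjugate: posterior is Inv-Gamma(α + n/2, β + Σ(xᵢ−μ)²/2).
Σ(xᵢ−μ)² = (5.44)² + (-1.52)² + (-2.21)² + (-1.69)² + (2.14)² + (-2.88)² + (-1.29)² + (-4.78)² + (-1.25)² + (-5.64)² = 110.4028.
Posterior: Inv-Gamma(4.5 + 10/2, 13.1 + 110.4028/2) = Inv-Gamma(9.50, 68.30140).
E[σ²|data] = β/(α−1) = 68.30140/8.50 = 8.0355.

8.0355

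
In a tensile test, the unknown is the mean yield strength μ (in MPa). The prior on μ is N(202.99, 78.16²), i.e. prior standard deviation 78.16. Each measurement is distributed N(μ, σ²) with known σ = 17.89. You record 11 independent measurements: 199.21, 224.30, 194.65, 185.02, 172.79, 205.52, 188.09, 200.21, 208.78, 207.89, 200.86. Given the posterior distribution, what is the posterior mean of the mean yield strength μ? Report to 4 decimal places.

198.8669

For Normal data with known variance σ², a Normal(μ₀, σ₀²) prior on μ is conjugate. Posterior precision = 1/σ₀² + n/σ²; posterior mean is the precision-weighted average of μ₀ and x̄.
Σxᵢ = 199.21 + 224.30 + 194.65 + 185.02 + 172.79 + 205.52 + 188.09 + 200.21 + 208.78 + 207.89 + 200.86 = 2187.32, so n·x̄ = 2187.32.
σ₀² = 78.16² = 6108.9856, σ² = 17.89² = 320.0521; σ² + n·σ₀² = 320.0521 + 11·6108.9856 = 67518.8937.
Posterior mean = (μ₀/σ₀² + n·x̄/σ²)/(1/σ₀² + n/σ²) = (σ²·μ₀ + σ₀²·n·x̄)/(σ² + n·σ₀²) = (320.0521·202.99 + 6108.9856·2187.32)/67518.8937 = 13427273.758371/67518.8937 = 198.8669.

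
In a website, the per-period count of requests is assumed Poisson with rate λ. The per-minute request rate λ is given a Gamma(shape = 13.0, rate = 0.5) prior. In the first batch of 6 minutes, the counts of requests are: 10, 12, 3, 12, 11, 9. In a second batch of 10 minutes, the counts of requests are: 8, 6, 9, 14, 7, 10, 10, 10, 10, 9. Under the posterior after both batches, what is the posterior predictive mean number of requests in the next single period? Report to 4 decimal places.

9.8788

With a Gamma(shape α, rate β) prior, the Poisson likelihood is conjugate: the posterior is Gamma(α + ΣXᵢ, β + n).
Batch 1: sum of counts S = 57 over n = 6 minutes.
After batch 1: Gamma(α+S, β+n) = Gamma(13.0+57, 0.5+6) = Gamma(70.0, 6.5).
Batch 2: sum of counts S = 93 over n = 10 minutes.
After batch 2: Gamma(α+S, β+n) = Gamma(70.0+93, 6.5+10) = Gamma(163.0, 16.5).
The predictive distribution for one future period is NegBinom with mean α/β = 9.8788.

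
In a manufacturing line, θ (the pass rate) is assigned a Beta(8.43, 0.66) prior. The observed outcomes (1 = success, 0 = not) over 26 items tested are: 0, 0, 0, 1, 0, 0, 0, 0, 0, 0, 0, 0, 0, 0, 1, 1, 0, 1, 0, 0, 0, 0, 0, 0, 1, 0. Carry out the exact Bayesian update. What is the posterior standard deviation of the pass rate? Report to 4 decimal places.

0.0809

The Beta prior is conjugate to a Binomial/Bernoulli likelihood; the update adds successes to α and failures to β.
Posterior: Beta(α+k, β+n−k) = Beta(8.43+5, 0.66+21) = Beta(13.43, 21.66).
Var = αβ/((α+β)²(α+β+1)) = 13.43·21.66/(35.09²·36.09) = 0.00654607; SD = √0.00654607 = 0.0809.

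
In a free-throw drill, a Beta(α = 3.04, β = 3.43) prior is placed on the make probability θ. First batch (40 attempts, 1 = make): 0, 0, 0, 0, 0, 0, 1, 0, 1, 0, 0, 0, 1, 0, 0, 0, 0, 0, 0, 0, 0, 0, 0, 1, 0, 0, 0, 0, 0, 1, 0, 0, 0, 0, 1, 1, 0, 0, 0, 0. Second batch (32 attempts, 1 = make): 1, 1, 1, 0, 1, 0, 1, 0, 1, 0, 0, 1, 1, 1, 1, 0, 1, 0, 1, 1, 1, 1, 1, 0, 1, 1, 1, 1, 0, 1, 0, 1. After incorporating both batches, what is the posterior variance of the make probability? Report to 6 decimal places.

The Beta prior is conjugate to a Binomial/Bernoulli likelihood; the update adds successes to α and failures to β.
After batch 1: Beta(3.04+7, 3.43+33) = Beta(10.04, 36.43).
After batch 2: Beta(10.04+22, 36.43+10) = Beta(32.04, 46.43).
Var = αβ/((α+β)²(α+β+1)) = 32.04·46.43/(78.47²·79.47) = 0.003040.

0.003040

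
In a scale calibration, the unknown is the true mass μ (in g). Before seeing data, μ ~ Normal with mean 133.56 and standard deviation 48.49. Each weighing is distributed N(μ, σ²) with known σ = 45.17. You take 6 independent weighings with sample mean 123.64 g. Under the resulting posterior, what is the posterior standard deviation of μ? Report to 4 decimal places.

For Normal data with known variance σ², a Normal(μ₀, σ₀²) prior on μ is conjugate. Posterior precision = 1/σ₀² + n/σ²; posterior mean is the precision-weighted average of μ₀ and x̄.
σ₀² = 48.49² = 2351.2801, σ² = 45.17² = 2040.3289; σ² + n·σ₀² = 2040.3289 + 6·2351.2801 = 16148.0095.
Posterior precision = 1/σ₀² + n/σ² = 1/2351.2801 + 6/2040.3289 = (σ² + n·σ₀²)/(σ₀²σ²) = 16148.0095/(2351.2801·2040.3289); posterior variance σₙ² = σ₀²σ²/(σ² + n·σ₀²) = 2351.2801·2040.3289/16148.0095 = 297.088303.
Posterior SD = √σₙ² = √(2351.2801·2040.3289/16148.0095) = 17.2362.

17.2362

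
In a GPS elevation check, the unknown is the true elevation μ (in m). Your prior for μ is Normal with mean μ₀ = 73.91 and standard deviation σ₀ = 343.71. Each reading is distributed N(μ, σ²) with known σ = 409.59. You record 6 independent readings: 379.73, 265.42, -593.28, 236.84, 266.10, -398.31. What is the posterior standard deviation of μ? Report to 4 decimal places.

150.3644

For Normal data with known variance σ², a Normal(μ₀, σ₀²) prior on μ is conjugate. Posterior precision = 1/σ₀² + n/σ²; posterior mean is the precision-weighted average of μ₀ and x̄.
σ₀² = 343.71² = 118136.5641, σ² = 409.59² = 167763.9681; σ² + n·σ₀² = 167763.9681 + 6·118136.5641 = 876583.3527.
Posterior precision = 1/σ₀² + n/σ² = 1/118136.5641 + 6/167763.9681 = (σ² + n·σ₀²)/(σ₀²σ²) = 876583.3527/(118136.5641·167763.9681); posterior variance σₙ² = σ₀²σ²/(σ² + n·σ₀²) = 118136.5641·167763.9681/876583.3527 = 22609.440061.
Posterior SD = √σₙ² = √(118136.5641·167763.9681/876583.3527) = 150.3644.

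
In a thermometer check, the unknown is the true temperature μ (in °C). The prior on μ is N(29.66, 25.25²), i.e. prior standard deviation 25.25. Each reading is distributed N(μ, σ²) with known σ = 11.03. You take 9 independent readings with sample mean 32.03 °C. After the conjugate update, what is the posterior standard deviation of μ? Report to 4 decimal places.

3.6383

For Normal data with known variance σ², a Normal(μ₀, σ₀²) prior on μ is conjugate. Posterior precision = 1/σ₀² + n/σ²; posterior mean is the precision-weighted average of μ₀ and x̄.
σ₀² = 25.25² = 637.5625, σ² = 11.03² = 121.6609; σ² + n·σ₀² = 121.6609 + 9·637.5625 = 5859.7234.
Posterior precision = 1/σ₀² + n/σ² = 1/637.5625 + 9/121.6609 = (σ² + n·σ₀²)/(σ₀²σ²) = 5859.7234/(637.5625·121.6609); posterior variance σₙ² = σ₀²σ²/(σ² + n·σ₀²) = 637.5625·121.6609/5859.7234 = 13.237217.
Posterior SD = √σₙ² = √(637.5625·121.6609/5859.7234) = 3.6383.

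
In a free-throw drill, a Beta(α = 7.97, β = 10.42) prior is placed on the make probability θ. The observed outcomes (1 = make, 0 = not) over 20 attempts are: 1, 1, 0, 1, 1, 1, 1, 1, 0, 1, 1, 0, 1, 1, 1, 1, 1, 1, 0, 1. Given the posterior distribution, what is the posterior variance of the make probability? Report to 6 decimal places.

0.005954

The Beta prior is conjugate to a Binomial/Bernoulli likelihood; the update adds successes to α and failures to β.
Posterior: Beta(α+k, β+n−k) = Beta(7.97+16, 10.42+4) = Beta(23.97, 14.42).
Var = αβ/((α+β)²(α+β+1)) = 23.97·14.42/(38.39²·39.39) = 0.005954.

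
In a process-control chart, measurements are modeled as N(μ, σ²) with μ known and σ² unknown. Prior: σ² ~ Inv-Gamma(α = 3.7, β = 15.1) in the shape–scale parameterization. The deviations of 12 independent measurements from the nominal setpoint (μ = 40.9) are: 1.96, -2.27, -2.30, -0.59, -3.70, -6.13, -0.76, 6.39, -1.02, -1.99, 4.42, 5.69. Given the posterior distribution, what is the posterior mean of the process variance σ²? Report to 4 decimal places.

With known mean μ and an Inverse-Gamma(α, β) prior on σ², the Normal likelihood is conjugate: posterior is Inv-Gamma(α + n/2, β + Σ(xᵢ−μ)²/2).
Σ(xᵢ−μ)² = (1.96)² + (-2.27)² + (-2.30)² + (-0.59)² + (-3.70)² + (-6.13)² + (-0.76)² + (6.39)² + (-1.02)² + (-1.99)² + (4.42)² + (5.69)² = 164.2222.
Posterior: Inv-Gamma(3.7 + 12/2, 15.1 + 164.2222/2) = Inv-Gamma(9.70, 97.21110).
E[σ²|data] = β/(α−1) = 97.21110/8.70 = 11.1737.

11.1737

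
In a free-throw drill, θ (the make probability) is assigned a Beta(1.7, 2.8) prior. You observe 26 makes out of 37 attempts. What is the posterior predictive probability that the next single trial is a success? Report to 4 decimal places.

The Beta prior is conjugate to a Binomial/Bernoulli likelihood; the update adds successes to α and failures to β.
Posterior: Beta(α+k, β+n−k) = Beta(1.7+26, 2.8+11) = Beta(27.7, 13.8).
For a single future Bernoulli trial, P(success | data) = α/(α+β) = 0.6675.

0.6675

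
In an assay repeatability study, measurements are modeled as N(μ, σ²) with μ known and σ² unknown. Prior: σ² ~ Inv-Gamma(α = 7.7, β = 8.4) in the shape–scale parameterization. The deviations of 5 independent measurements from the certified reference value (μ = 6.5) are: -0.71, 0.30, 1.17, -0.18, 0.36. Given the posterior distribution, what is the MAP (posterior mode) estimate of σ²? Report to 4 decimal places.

With known mean μ and an Inverse-Gamma(α, β) prior on σ², the Normal likelihood is conjugate: posterior is Inv-Gamma(α + n/2, β + Σ(xᵢ−μ)²/2).
Σ(xᵢ−μ)² = (-0.71)² + (0.30)² + (1.17)² + (-0.18)² + (0.36)² = 2.1250.
Posterior: Inv-Gamma(7.7 + 5/2, 8.4 + 2.1250/2) = Inv-Gamma(10.20, 9.46250).
Mode = β/(α+1) = 9.46250/11.20 = 0.8449.

0.8449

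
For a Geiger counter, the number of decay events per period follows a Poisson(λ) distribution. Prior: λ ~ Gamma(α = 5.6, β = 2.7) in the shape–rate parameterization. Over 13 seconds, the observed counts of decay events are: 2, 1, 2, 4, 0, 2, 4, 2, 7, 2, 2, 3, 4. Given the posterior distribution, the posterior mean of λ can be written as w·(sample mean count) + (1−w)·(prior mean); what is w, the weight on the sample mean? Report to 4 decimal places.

0.8280

With a Gamma(shape α, rate β) prior, the Poisson likelihood is conjugate: the posterior is Gamma(α + ΣXᵢ, β + n).
Posterior mean = (α₀+S)/(β₀+n) = [n/(β₀+n)]·(S/n) + [β₀/(β₀+n)]·(α₀/β₀), so only n and β₀ enter the weight.
Weight on data w = n/(β₀+n) = 13/(2.7+13) = 13/15.7 = 0.8280.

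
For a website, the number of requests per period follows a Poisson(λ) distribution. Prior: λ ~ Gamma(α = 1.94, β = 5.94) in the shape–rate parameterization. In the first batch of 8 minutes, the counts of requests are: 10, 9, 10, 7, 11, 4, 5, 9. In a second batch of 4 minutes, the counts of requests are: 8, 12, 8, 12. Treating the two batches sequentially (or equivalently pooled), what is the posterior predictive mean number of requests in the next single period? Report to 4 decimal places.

With a Gamma(shape α, rate β) prior, the Poisson likelihood is conjugate: the posterior is Gamma(α + ΣXᵢ, β + n).
Batch 1: sum of counts S = 65 over n = 8 minutes.
After batch 1: Gamma(α+S, β+n) = Gamma(1.94+65, 5.94+8) = Gamma(66.94, 13.94).
Batch 2: sum of counts S = 40 over n = 4 minutes.
After batch 2: Gamma(α+S, β+n) = Gamma(66.94+40, 13.94+4) = Gamma(106.94, 17.94).
The predictive distribution for one future period is NegBinom with mean α/β = 5.9610.

5.9610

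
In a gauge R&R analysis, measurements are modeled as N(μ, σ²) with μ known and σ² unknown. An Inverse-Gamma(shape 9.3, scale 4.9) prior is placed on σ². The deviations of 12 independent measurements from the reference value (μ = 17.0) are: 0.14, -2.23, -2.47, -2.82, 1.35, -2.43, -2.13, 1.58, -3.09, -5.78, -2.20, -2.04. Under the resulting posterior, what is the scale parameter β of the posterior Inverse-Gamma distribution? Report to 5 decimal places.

47.78230

With known mean μ and an Inverse-Gamma(α, β) prior on σ², the Normal likelihood is conjugate: posterior is Inv-Gamma(α + n/2, β + Σ(xᵢ−μ)²/2).
Σ(xᵢ−μ)² = (0.14)² + (-2.23)² + (-2.47)² + (-2.82)² + (1.35)² + (-2.43)² + (-2.13)² + (1.58)² + (-3.09)² + (-5.78)² + (-2.20)² + (-2.04)² = 85.7646.
Posterior: Inv-Gamma(9.3 + 12/2, 4.9 + 85.7646/2) = Inv-Gamma(15.30, 47.78230).
Posterior β = 47.78230.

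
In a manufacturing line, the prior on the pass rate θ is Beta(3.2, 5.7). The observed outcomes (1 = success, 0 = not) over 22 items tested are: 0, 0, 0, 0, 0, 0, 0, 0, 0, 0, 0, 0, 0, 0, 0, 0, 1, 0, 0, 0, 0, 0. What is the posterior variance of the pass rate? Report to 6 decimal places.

The Beta prior is conjugate to a Binomial/Bernoulli likelihood; the update adds successes to α and failures to β.
Posterior: Beta(α+k, β+n−k) = Beta(3.2+1, 5.7+21) = Beta(4.2, 26.7).
Var = αβ/((α+β)²(α+β+1)) = 4.2·26.7/(30.9²·31.9) = 0.003682.

0.003682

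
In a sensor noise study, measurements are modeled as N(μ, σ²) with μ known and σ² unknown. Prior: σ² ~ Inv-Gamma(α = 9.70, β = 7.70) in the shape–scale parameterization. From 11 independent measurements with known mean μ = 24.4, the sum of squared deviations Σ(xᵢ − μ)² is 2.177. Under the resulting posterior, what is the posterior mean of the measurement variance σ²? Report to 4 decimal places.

With known mean μ and an Inverse-Gamma(α, β) prior on σ², the Normal likelihood is conjugate: posterior is Inv-Gamma(α + n/2, β + Σ(xᵢ−μ)²/2).
Posterior: Inv-Gamma(9.70 + 11/2, 7.70 + 2.177/2) = Inv-Gamma(15.20, 8.7885).
E[σ²|data] = β/(α−1) = 8.7885/14.20 = 0.6189.

0.6189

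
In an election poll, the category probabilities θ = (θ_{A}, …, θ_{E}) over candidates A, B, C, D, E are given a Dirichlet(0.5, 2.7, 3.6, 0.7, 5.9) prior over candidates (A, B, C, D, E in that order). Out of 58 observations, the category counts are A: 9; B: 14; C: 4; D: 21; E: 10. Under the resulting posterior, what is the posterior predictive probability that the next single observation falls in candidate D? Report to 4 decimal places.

The Dirichlet prior is conjugate to the Multinomial likelihood: each posterior αⱼ = prior αⱼ + observed count nⱼ.
Posterior concentration: (9.5, 16.7, 7.6, 21.7, 15.9), total = 71.4.
P(next = D | data) = α_{D}/Σα = 0.3039.

0.3039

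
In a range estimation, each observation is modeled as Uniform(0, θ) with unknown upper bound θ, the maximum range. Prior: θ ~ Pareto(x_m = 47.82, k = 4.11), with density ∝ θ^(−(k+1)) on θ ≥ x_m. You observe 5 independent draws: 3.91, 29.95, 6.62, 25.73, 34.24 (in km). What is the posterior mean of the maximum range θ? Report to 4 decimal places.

53.7164

A Pareto(scale x_m, shape k) prior on the upper bound θ of Uniform(0, θ) is conjugate: posterior is Pareto(max(x_m, max xᵢ), k + n).
Sample maximum = 34.24; prior scale x_m = 47.82 → posterior scale = max = 47.82.
Posterior shape = 4.11 + 5 = 9.11.
E[θ|data] = k·x_m/(k−1) = 9.11·47.82/8.11 = 53.7164.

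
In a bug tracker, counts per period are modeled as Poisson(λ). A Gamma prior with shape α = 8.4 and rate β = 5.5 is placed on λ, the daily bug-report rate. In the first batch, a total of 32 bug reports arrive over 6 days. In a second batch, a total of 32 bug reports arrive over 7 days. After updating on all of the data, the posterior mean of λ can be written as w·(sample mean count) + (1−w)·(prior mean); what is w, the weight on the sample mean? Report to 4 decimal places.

With a Gamma(shape α, rate β) prior, the Poisson likelihood is conjugate: the posterior is Gamma(α + ΣXᵢ, β + n).
Total number of days: n = 6 + 7 = 13.
Posterior mean = (α₀+S)/(β₀+n) = [n/(β₀+n)]·(S/n) + [β₀/(β₀+n)]·(α₀/β₀), so only n and β₀ enter the weight.
Weight on data w = n/(β₀+n) = 13/(5.5+13) = 13/18.5 = 0.7027.

0.7027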